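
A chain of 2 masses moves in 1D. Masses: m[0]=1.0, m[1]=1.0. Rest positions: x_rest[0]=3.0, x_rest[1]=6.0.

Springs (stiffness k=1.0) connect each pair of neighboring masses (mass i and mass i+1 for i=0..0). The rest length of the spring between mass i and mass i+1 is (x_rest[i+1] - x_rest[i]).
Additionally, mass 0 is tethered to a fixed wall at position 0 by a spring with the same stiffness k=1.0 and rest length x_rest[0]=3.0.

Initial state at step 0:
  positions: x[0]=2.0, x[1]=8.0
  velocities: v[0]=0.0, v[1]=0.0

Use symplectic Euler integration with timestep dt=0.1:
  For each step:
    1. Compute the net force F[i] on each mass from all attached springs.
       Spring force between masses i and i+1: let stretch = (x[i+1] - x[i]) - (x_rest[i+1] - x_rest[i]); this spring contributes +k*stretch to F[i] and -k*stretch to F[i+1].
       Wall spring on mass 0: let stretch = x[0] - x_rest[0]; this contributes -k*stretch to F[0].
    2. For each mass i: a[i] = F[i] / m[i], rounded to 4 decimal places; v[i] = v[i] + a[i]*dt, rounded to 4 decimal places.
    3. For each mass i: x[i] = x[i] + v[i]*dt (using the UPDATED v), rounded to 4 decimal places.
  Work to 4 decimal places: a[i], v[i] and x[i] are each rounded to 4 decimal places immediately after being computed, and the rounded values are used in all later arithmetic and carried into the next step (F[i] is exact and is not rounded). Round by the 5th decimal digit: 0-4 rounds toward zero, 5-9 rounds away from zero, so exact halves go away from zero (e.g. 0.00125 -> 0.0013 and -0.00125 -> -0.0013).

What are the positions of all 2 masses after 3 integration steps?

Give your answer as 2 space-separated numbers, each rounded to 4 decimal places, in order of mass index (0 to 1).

Step 0: x=[2.0000 8.0000] v=[0.0000 0.0000]
Step 1: x=[2.0400 7.9700] v=[0.4000 -0.3000]
Step 2: x=[2.1189 7.9107] v=[0.7890 -0.5930]
Step 3: x=[2.2345 7.8235] v=[1.1563 -0.8722]

Answer: 2.2345 7.8235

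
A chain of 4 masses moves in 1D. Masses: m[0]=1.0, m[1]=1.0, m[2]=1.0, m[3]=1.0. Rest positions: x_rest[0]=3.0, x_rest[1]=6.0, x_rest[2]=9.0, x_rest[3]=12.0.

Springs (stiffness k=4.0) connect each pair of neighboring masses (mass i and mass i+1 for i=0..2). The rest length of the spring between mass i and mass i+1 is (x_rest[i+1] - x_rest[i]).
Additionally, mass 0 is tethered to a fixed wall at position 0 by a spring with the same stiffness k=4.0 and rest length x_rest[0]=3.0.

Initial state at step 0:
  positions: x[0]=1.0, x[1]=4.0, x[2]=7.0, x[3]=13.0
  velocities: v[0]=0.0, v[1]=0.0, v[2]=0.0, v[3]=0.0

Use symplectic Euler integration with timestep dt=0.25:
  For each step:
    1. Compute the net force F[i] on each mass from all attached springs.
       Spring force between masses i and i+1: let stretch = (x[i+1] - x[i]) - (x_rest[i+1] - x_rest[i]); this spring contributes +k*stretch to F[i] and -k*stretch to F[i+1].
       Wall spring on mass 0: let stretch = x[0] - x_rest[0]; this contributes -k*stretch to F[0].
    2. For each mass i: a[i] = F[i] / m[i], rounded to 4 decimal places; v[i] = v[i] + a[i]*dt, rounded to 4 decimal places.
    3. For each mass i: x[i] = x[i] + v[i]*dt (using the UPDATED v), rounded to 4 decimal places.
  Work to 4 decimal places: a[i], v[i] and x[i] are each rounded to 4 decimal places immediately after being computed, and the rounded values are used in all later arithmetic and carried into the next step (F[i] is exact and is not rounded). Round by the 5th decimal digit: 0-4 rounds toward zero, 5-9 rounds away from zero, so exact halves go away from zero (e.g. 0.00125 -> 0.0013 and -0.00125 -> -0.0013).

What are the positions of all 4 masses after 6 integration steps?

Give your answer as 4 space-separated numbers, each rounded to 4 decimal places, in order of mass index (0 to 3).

Answer: 4.2781 7.9893 7.7722 10.1562

Derivation:
Step 0: x=[1.0000 4.0000 7.0000 13.0000] v=[0.0000 0.0000 0.0000 0.0000]
Step 1: x=[1.5000 4.0000 7.7500 12.2500] v=[2.0000 0.0000 3.0000 -3.0000]
Step 2: x=[2.2500 4.3125 8.6875 11.1250] v=[3.0000 1.2500 3.7500 -4.5000]
Step 3: x=[2.9531 5.2031 9.1406 10.1406] v=[2.8125 3.5625 1.8125 -3.9375]
Step 4: x=[3.4805 6.5156 8.8594 9.6562] v=[2.1094 5.2500 -1.1250 -1.9375]
Step 5: x=[3.8965 7.6553 8.1914 9.7226] v=[1.6640 4.5587 -2.6720 0.2657]
Step 6: x=[4.2781 7.9893 7.7722 10.1562] v=[1.5263 1.3360 -1.6769 1.7345]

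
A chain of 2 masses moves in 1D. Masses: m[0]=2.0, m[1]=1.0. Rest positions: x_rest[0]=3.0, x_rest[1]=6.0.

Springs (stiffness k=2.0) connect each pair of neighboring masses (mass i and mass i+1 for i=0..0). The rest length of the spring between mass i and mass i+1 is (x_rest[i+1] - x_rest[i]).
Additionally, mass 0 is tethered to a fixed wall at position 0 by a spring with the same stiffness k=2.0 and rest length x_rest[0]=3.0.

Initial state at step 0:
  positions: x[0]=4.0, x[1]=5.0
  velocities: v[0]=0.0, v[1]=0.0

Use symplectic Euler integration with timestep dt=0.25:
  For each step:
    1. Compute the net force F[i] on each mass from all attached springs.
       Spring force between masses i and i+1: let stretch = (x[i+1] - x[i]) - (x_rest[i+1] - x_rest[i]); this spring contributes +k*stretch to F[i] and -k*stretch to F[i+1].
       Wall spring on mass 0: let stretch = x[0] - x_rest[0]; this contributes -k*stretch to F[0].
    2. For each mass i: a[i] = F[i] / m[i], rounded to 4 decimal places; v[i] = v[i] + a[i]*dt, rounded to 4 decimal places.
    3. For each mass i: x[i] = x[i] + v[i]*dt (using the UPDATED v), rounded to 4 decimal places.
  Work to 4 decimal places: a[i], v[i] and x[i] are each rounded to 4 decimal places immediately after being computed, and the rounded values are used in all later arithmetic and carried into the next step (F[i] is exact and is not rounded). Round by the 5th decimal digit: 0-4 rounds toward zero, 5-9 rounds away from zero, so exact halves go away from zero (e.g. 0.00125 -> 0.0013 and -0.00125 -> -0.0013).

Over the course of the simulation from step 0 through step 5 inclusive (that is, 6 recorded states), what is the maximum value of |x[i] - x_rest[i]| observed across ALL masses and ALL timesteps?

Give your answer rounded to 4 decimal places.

Step 0: x=[4.0000 5.0000] v=[0.0000 0.0000]
Step 1: x=[3.8125 5.2500] v=[-0.7500 1.0000]
Step 2: x=[3.4766 5.6953] v=[-1.3438 1.7813]
Step 3: x=[3.0620 6.2383] v=[-1.6583 2.1720]
Step 4: x=[2.6546 6.7593] v=[-1.6297 2.0839]
Step 5: x=[2.3378 7.1422] v=[-1.2672 1.5316]
Max displacement = 1.1422

Answer: 1.1422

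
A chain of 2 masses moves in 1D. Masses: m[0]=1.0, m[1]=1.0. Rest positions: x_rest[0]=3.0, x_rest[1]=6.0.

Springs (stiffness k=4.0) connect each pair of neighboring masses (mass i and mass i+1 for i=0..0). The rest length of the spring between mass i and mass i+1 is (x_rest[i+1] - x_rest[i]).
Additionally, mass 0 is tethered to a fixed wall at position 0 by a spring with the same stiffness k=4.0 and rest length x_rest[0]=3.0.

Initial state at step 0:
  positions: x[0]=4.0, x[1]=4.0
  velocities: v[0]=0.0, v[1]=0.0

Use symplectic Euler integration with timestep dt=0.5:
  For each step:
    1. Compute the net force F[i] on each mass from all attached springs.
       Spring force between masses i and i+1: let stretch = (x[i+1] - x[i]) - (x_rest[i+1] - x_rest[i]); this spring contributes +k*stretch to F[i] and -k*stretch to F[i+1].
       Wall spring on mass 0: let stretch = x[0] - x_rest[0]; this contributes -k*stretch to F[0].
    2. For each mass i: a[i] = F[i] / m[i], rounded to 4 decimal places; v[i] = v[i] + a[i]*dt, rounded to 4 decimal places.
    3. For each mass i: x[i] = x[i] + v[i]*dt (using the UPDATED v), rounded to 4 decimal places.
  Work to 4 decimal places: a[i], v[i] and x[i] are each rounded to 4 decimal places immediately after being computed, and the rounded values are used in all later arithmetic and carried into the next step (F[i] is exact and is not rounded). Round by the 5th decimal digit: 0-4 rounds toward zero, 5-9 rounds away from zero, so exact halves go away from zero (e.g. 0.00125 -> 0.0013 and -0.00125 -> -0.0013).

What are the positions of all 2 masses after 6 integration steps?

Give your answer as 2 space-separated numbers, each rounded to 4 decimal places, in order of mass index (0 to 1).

Step 0: x=[4.0000 4.0000] v=[0.0000 0.0000]
Step 1: x=[0.0000 7.0000] v=[-8.0000 6.0000]
Step 2: x=[3.0000 6.0000] v=[6.0000 -2.0000]
Step 3: x=[6.0000 5.0000] v=[6.0000 -2.0000]
Step 4: x=[2.0000 8.0000] v=[-8.0000 6.0000]
Step 5: x=[2.0000 8.0000] v=[0.0000 0.0000]
Step 6: x=[6.0000 5.0000] v=[8.0000 -6.0000]

Answer: 6.0000 5.0000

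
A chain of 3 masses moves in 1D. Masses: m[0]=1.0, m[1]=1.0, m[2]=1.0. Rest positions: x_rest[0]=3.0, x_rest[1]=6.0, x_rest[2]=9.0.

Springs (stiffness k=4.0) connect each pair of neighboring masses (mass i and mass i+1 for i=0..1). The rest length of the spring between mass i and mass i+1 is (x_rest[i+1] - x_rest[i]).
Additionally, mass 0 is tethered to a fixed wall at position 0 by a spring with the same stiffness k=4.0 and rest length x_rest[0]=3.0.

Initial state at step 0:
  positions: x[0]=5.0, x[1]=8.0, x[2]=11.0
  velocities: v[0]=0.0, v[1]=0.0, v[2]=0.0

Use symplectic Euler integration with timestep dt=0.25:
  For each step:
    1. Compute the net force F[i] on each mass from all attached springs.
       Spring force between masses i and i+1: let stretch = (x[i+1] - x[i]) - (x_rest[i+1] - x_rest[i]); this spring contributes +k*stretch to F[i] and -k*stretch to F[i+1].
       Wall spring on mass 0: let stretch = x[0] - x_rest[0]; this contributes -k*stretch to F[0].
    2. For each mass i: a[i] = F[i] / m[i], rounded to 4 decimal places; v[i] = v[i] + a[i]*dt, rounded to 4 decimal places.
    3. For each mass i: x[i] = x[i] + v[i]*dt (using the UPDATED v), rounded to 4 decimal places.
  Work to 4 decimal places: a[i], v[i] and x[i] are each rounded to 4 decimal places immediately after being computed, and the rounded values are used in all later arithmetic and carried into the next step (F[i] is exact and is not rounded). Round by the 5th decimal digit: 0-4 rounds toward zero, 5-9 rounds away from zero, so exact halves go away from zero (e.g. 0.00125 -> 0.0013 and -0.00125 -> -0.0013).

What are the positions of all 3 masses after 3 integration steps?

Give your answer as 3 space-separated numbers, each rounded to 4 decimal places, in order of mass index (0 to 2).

Step 0: x=[5.0000 8.0000 11.0000] v=[0.0000 0.0000 0.0000]
Step 1: x=[4.5000 8.0000 11.0000] v=[-2.0000 0.0000 0.0000]
Step 2: x=[3.7500 7.8750 11.0000] v=[-3.0000 -0.5000 0.0000]
Step 3: x=[3.0938 7.5000 10.9688] v=[-2.6250 -1.5000 -0.1250]

Answer: 3.0938 7.5000 10.9688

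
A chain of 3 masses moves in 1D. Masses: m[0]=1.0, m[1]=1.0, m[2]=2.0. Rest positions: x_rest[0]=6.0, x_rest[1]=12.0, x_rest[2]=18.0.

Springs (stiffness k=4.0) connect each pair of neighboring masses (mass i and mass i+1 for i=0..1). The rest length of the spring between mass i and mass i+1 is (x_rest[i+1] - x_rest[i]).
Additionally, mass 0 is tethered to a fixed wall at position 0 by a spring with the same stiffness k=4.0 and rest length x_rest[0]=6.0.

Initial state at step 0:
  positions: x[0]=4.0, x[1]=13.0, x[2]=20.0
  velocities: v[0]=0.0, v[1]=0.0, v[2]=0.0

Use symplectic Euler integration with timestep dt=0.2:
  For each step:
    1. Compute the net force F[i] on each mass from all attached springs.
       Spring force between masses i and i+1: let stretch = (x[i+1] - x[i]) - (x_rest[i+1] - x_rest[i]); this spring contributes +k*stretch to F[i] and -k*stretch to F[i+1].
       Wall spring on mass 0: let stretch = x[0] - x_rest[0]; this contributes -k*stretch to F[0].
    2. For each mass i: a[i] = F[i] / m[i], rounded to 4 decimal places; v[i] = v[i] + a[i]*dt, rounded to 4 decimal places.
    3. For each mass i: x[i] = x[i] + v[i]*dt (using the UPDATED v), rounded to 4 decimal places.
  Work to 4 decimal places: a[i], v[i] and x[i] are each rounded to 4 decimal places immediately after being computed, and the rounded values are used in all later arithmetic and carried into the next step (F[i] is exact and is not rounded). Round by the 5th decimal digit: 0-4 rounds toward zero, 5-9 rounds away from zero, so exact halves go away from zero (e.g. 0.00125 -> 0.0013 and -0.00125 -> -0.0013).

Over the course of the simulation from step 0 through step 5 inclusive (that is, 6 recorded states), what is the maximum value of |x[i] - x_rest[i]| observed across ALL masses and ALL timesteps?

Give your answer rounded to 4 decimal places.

Step 0: x=[4.0000 13.0000 20.0000] v=[0.0000 0.0000 0.0000]
Step 1: x=[4.8000 12.6800 19.9200] v=[4.0000 -1.6000 -0.4000]
Step 2: x=[6.0928 12.2576 19.7408] v=[6.4640 -2.1120 -0.8960]
Step 3: x=[7.3971 12.0461 19.4429] v=[6.5216 -1.0573 -1.4893]
Step 4: x=[8.2617 12.2743 19.0333] v=[4.3231 1.1409 -2.0480]
Step 5: x=[8.4465 12.9419 18.5630] v=[0.9238 3.3380 -2.3516]
Max displacement = 2.4465

Answer: 2.4465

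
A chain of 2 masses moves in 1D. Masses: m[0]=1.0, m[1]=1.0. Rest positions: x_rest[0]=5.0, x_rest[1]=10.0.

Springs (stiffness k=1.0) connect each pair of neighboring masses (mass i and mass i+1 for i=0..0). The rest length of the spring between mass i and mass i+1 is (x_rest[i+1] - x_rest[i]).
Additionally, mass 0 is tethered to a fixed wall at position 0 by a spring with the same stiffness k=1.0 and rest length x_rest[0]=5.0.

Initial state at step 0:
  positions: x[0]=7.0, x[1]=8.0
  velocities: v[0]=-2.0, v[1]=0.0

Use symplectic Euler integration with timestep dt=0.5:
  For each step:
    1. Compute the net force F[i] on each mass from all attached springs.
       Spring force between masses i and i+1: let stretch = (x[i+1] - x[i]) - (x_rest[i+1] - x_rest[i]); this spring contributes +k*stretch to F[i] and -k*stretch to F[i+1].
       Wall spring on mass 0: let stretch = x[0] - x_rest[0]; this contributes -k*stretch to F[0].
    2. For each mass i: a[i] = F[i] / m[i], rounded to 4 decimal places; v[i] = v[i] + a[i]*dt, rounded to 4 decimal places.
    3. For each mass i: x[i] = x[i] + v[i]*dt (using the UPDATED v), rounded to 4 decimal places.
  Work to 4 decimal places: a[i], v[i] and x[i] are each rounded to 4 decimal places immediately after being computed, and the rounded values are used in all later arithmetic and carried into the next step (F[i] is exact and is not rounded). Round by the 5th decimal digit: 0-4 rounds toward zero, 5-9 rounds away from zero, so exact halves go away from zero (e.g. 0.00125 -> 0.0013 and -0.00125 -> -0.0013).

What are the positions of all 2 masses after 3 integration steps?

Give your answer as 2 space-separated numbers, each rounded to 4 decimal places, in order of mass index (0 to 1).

Step 0: x=[7.0000 8.0000] v=[-2.0000 0.0000]
Step 1: x=[4.5000 9.0000] v=[-5.0000 2.0000]
Step 2: x=[2.0000 10.1250] v=[-5.0000 2.2500]
Step 3: x=[1.0313 10.4688] v=[-1.9375 0.6875]

Answer: 1.0313 10.4688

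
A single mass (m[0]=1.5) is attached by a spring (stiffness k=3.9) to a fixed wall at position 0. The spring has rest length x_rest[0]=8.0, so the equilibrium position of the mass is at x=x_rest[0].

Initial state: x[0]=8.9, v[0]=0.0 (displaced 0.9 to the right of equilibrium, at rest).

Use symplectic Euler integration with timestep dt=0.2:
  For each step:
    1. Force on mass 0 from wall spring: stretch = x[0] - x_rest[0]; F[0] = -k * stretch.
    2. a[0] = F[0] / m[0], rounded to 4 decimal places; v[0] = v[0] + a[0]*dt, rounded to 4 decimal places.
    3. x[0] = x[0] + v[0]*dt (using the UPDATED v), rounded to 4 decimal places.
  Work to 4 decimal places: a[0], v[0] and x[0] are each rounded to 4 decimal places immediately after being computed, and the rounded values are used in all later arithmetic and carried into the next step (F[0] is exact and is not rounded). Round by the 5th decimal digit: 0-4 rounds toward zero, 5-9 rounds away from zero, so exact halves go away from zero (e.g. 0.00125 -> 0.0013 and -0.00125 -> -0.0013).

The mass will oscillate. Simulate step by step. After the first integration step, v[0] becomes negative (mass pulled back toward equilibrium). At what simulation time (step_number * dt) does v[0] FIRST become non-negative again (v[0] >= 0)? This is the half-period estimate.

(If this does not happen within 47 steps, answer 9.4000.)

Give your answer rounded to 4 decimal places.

Answer: 2.0000

Derivation:
Step 0: x=[8.9000] v=[0.0000]
Step 1: x=[8.8064] v=[-0.4680]
Step 2: x=[8.6289] v=[-0.8873]
Step 3: x=[8.3860] v=[-1.2143]
Step 4: x=[8.1030] v=[-1.4150]
Step 5: x=[7.8093] v=[-1.4686]
Step 6: x=[7.5354] v=[-1.3694]
Step 7: x=[7.3098] v=[-1.1278]
Step 8: x=[7.1560] v=[-0.7689]
Step 9: x=[7.0900] v=[-0.3300]
Step 10: x=[7.1186] v=[0.1432]
First v>=0 after going negative at step 10, time=2.0000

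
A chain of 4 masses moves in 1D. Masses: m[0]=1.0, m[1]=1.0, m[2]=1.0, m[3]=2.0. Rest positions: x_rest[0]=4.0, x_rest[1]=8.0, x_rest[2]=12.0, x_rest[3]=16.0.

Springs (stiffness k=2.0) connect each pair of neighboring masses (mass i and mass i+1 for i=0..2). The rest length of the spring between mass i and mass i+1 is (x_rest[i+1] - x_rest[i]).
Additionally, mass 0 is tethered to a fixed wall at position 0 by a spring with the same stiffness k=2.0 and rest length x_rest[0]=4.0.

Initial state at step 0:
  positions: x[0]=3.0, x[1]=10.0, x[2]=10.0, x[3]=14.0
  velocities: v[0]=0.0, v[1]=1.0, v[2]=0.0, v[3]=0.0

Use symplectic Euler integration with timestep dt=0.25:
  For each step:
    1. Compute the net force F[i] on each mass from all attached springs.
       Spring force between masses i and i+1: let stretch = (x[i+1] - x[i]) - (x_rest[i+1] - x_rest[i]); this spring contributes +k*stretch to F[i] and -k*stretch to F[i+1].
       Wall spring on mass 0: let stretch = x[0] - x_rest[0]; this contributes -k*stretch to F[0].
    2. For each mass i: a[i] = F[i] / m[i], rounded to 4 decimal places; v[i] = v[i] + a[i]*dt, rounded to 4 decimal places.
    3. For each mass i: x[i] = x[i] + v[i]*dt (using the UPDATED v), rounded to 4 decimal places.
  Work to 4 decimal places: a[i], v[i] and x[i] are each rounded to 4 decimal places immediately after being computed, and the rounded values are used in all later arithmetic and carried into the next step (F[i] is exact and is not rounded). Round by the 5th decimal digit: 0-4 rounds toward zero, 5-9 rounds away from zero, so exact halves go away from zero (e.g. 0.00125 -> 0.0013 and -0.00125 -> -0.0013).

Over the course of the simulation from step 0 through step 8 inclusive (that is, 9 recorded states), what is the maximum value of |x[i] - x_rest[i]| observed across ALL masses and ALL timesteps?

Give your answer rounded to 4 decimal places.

Answer: 2.1910

Derivation:
Step 0: x=[3.0000 10.0000 10.0000 14.0000] v=[0.0000 1.0000 0.0000 0.0000]
Step 1: x=[3.5000 9.3750 10.5000 14.0000] v=[2.0000 -2.5000 2.0000 0.0000]
Step 2: x=[4.2969 8.1563 11.2969 14.0313] v=[3.1875 -4.8750 3.1875 0.1250]
Step 3: x=[5.0391 6.8477 12.0430 14.1417] v=[2.9688 -5.2344 2.9844 0.4414]
Step 4: x=[5.3775 5.9624 12.4020 14.3709] v=[1.3536 -3.5411 1.4361 0.9167]
Step 5: x=[5.1168 5.8090 12.2022 14.7270] v=[-1.0427 -0.6138 -0.7993 1.4245]
Step 6: x=[4.3031 6.3682 11.5188 15.1753] v=[-3.2550 2.2367 -2.7335 1.7933]
Step 7: x=[3.2096 7.3131 10.6487 15.6451] v=[-4.3740 3.7795 -3.4806 1.8792]
Step 8: x=[2.2278 8.1620 9.9862 16.0526] v=[-3.9271 3.3956 -2.6502 1.6301]
Max displacement = 2.1910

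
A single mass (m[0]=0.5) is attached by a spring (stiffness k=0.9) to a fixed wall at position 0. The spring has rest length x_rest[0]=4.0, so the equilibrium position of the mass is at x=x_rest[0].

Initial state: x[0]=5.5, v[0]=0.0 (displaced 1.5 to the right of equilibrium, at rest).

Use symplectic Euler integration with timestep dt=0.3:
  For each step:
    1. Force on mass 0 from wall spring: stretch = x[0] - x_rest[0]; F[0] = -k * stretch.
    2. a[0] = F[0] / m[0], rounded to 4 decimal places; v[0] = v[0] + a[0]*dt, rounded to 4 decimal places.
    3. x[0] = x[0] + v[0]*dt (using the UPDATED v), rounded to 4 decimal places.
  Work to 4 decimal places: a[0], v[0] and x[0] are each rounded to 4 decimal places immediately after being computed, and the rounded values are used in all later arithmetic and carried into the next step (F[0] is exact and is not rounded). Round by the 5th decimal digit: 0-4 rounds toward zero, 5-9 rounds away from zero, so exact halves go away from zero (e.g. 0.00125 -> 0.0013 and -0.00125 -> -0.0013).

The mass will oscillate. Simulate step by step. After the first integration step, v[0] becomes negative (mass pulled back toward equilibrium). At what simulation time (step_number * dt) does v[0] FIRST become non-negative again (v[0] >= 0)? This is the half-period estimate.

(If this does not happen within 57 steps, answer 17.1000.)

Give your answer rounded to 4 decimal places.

Answer: 2.4000

Derivation:
Step 0: x=[5.5000] v=[0.0000]
Step 1: x=[5.2570] v=[-0.8100]
Step 2: x=[4.8104] v=[-1.4888]
Step 3: x=[4.2325] v=[-1.9264]
Step 4: x=[3.6169] v=[-2.0520]
Step 5: x=[3.0634] v=[-1.8451]
Step 6: x=[2.6616] v=[-1.3393]
Step 7: x=[2.4766] v=[-0.6166]
Step 8: x=[2.5384] v=[0.2060]
First v>=0 after going negative at step 8, time=2.4000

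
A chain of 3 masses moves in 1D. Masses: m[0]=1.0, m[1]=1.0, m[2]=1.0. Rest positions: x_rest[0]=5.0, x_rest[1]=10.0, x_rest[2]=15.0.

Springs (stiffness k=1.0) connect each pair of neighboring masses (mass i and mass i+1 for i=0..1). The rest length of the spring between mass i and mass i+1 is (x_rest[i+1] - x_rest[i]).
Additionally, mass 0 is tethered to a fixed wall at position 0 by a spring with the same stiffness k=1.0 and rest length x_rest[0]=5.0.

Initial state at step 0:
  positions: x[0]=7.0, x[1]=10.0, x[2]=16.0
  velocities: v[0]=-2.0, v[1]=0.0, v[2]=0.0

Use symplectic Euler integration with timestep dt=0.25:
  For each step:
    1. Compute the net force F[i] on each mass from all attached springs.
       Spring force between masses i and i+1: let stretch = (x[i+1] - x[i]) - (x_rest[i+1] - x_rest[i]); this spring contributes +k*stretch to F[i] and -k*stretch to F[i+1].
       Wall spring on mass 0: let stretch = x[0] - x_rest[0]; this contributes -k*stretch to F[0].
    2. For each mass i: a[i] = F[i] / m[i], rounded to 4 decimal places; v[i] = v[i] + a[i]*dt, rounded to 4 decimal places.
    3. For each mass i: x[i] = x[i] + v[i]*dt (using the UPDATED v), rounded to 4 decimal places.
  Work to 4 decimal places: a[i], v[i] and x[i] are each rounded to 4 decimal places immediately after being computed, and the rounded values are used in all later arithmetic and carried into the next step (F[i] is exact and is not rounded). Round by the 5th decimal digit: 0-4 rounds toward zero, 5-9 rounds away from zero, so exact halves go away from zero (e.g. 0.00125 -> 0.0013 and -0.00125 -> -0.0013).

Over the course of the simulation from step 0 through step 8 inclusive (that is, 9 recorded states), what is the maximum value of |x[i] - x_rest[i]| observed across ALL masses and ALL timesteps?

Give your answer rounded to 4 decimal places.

Step 0: x=[7.0000 10.0000 16.0000] v=[-2.0000 0.0000 0.0000]
Step 1: x=[6.2500 10.1875 15.9375] v=[-3.0000 0.7500 -0.2500]
Step 2: x=[5.3555 10.4883 15.8281] v=[-3.5781 1.2031 -0.4375]
Step 3: x=[4.4471 10.8020 15.6975] v=[-3.6338 1.2549 -0.5225]
Step 4: x=[3.6579 11.0245 15.5734] v=[-3.1569 0.8901 -0.4964]
Step 5: x=[3.1005 11.0709 15.4775] v=[-2.2297 0.1857 -0.3836]
Step 6: x=[2.8475 10.8946 15.4187] v=[-1.0122 -0.7053 -0.2353]
Step 7: x=[2.9194 10.4981 15.3896] v=[0.2877 -1.5861 -0.1163]
Step 8: x=[3.2825 9.9336 15.3673] v=[1.4525 -2.2579 -0.0892]
Max displacement = 2.1525

Answer: 2.1525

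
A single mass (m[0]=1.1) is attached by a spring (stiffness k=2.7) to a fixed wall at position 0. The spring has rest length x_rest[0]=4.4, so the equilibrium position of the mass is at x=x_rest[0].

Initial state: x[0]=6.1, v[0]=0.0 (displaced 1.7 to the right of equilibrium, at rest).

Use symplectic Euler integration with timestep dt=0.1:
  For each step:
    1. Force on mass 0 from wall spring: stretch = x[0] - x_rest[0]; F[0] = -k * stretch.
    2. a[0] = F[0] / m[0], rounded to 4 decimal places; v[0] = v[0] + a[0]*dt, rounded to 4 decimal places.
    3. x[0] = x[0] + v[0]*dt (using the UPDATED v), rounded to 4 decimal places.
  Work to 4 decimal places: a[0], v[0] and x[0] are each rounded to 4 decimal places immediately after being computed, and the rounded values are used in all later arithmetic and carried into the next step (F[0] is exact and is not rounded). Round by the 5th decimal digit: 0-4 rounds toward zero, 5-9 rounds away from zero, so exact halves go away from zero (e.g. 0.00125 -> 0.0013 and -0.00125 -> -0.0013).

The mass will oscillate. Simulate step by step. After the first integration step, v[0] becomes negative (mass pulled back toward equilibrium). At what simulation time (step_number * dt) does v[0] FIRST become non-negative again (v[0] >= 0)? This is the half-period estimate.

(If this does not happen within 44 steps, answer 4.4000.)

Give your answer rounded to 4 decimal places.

Answer: 2.1000

Derivation:
Step 0: x=[6.1000] v=[0.0000]
Step 1: x=[6.0583] v=[-0.4173]
Step 2: x=[5.9759] v=[-0.8243]
Step 3: x=[5.8548] v=[-1.2111]
Step 4: x=[5.6980] v=[-1.5682]
Step 5: x=[5.5093] v=[-1.8868]
Step 6: x=[5.2934] v=[-2.1591]
Step 7: x=[5.0556] v=[-2.3784]
Step 8: x=[4.8017] v=[-2.5393]
Step 9: x=[4.5379] v=[-2.6379]
Step 10: x=[4.2707] v=[-2.6718]
Step 11: x=[4.0067] v=[-2.6401]
Step 12: x=[3.7523] v=[-2.5436]
Step 13: x=[3.5138] v=[-2.3846]
Step 14: x=[3.2971] v=[-2.1671]
Step 15: x=[3.1075] v=[-1.8964]
Step 16: x=[2.9496] v=[-1.5792]
Step 17: x=[2.8273] v=[-1.2232]
Step 18: x=[2.7436] v=[-0.8372]
Step 19: x=[2.7005] v=[-0.4306]
Step 20: x=[2.6992] v=[-0.0135]
Step 21: x=[2.7396] v=[0.4040]
First v>=0 after going negative at step 21, time=2.1000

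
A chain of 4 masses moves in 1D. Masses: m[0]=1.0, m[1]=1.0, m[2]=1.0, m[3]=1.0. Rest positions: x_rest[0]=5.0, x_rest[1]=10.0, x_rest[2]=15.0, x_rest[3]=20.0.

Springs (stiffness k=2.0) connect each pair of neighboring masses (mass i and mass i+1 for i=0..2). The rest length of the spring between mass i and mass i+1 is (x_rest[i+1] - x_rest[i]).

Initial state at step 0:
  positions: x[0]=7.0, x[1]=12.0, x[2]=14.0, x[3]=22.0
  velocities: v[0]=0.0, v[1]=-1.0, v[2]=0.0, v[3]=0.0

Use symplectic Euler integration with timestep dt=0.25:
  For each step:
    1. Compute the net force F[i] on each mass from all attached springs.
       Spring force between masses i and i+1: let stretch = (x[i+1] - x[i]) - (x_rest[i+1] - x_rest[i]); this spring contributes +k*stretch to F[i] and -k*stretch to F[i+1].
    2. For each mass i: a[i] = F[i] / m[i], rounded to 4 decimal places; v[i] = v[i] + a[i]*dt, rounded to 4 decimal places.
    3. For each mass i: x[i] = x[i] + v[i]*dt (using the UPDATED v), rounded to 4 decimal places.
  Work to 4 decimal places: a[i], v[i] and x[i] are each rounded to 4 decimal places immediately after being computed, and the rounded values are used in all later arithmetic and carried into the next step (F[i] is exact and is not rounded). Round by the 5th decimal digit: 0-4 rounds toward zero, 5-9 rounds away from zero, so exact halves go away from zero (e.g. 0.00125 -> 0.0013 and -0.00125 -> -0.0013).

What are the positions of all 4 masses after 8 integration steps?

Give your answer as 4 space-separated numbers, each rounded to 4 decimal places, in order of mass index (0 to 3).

Answer: 4.3265 12.1986 15.1313 21.3438

Derivation:
Step 0: x=[7.0000 12.0000 14.0000 22.0000] v=[0.0000 -1.0000 0.0000 0.0000]
Step 1: x=[7.0000 11.3750 14.7500 21.6250] v=[0.0000 -2.5000 3.0000 -1.5000]
Step 2: x=[6.9219 10.6250 15.9375 21.0156] v=[-0.3125 -3.0000 4.7500 -2.4375]
Step 3: x=[6.6817 10.0762 17.0957 20.3965] v=[-0.9610 -2.1953 4.6328 -2.4766]
Step 4: x=[6.2408 9.9805 17.7891 19.9898] v=[-1.7638 -0.3828 2.7735 -1.6270]
Step 5: x=[5.6423 10.3934 17.7815 19.9330] v=[-2.3940 1.6517 -0.0305 -0.2274]
Step 6: x=[5.0127 11.1360 17.1193 20.2322] v=[-2.5185 2.9702 -2.6488 1.1969]
Step 7: x=[4.5235 11.8611 16.0983 20.7673] v=[-1.9569 2.9002 -4.0840 2.1405]
Step 8: x=[4.3265 12.1986 15.1313 21.3438] v=[-0.7881 1.3500 -3.8681 2.3060]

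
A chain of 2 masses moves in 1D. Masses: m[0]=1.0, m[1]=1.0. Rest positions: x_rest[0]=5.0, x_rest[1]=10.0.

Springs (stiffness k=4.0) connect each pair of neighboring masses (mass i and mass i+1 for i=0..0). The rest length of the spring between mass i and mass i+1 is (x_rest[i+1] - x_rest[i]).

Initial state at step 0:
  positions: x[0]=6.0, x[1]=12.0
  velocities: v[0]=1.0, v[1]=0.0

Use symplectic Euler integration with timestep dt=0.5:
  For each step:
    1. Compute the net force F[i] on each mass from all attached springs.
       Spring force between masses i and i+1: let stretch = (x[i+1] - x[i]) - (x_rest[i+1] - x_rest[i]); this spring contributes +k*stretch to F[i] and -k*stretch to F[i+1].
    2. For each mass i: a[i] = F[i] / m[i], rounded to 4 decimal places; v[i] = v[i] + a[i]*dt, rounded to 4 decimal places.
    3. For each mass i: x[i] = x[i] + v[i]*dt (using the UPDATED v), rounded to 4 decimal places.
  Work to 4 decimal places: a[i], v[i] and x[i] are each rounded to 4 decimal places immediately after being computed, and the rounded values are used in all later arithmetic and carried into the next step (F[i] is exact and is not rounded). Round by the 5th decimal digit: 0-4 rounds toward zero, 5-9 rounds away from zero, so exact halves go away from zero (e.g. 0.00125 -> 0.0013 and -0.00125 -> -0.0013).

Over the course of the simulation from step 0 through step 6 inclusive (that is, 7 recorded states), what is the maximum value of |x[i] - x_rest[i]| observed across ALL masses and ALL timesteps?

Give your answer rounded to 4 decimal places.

Step 0: x=[6.0000 12.0000] v=[1.0000 0.0000]
Step 1: x=[7.5000 11.0000] v=[3.0000 -2.0000]
Step 2: x=[7.5000 11.5000] v=[0.0000 1.0000]
Step 3: x=[6.5000 13.0000] v=[-2.0000 3.0000]
Step 4: x=[7.0000 13.0000] v=[1.0000 0.0000]
Step 5: x=[8.5000 12.0000] v=[3.0000 -2.0000]
Step 6: x=[8.5000 12.5000] v=[0.0000 1.0000]
Max displacement = 3.5000

Answer: 3.5000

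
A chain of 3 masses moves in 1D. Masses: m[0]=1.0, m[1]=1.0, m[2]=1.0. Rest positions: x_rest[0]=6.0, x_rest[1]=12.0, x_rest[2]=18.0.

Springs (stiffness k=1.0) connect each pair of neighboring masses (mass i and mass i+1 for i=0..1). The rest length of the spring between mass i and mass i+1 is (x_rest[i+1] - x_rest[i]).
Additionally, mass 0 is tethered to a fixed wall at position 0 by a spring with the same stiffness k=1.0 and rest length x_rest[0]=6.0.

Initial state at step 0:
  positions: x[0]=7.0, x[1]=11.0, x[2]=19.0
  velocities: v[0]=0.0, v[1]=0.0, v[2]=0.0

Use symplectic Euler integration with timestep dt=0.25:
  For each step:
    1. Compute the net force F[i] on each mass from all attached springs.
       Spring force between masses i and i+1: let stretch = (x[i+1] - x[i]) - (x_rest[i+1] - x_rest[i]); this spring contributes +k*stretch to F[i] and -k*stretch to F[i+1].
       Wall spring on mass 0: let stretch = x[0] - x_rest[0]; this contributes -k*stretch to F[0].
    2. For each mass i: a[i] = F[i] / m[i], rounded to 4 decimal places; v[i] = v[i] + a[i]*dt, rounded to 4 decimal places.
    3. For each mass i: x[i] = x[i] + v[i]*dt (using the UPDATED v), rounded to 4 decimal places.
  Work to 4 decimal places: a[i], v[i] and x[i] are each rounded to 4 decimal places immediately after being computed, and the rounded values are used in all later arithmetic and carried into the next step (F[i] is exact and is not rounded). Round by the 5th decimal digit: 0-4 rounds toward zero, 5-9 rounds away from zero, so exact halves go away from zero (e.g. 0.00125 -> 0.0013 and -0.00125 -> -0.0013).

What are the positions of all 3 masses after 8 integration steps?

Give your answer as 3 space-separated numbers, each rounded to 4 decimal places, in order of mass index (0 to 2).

Answer: 5.4567 13.1588 17.6892

Derivation:
Step 0: x=[7.0000 11.0000 19.0000] v=[0.0000 0.0000 0.0000]
Step 1: x=[6.8125 11.2500 18.8750] v=[-0.7500 1.0000 -0.5000]
Step 2: x=[6.4766 11.6992 18.6484] v=[-1.3438 1.7969 -0.9063]
Step 3: x=[6.0623 12.2564 18.3625] v=[-1.6573 2.2286 -1.1436]
Step 4: x=[5.6562 12.8081 18.0700] v=[-1.6244 2.2066 -1.1701]
Step 5: x=[5.3436 13.2416 17.8236] v=[-1.2505 1.7341 -0.9856]
Step 6: x=[5.1906 13.4679 17.6658] v=[-0.6119 0.9051 -0.6311]
Step 7: x=[5.2306 13.4392 17.6207] v=[0.1598 -0.1148 -0.1806]
Step 8: x=[5.4567 13.1588 17.6892] v=[0.9043 -1.1216 0.2740]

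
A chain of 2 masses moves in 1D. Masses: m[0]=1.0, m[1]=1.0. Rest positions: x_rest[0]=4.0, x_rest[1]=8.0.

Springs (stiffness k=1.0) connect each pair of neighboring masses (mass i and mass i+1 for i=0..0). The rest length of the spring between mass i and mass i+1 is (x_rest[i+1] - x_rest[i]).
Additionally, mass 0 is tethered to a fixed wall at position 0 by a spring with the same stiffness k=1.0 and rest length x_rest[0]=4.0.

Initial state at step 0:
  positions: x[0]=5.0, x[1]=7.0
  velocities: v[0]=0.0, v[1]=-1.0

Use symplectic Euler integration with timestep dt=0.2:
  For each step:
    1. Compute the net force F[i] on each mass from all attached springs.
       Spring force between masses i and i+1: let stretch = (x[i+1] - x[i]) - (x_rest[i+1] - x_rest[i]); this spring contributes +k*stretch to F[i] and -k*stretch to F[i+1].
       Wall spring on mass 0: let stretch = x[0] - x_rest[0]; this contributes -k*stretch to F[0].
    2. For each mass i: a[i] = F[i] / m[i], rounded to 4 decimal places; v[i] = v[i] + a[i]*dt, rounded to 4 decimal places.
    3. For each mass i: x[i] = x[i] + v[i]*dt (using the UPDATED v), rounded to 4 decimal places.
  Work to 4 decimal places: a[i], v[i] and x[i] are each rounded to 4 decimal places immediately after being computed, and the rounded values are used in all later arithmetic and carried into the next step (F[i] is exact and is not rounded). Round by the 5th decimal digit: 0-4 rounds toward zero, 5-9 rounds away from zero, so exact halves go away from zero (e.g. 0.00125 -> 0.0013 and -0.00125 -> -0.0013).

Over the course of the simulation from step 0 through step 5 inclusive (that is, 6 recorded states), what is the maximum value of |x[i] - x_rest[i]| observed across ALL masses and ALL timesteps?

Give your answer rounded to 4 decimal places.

Step 0: x=[5.0000 7.0000] v=[0.0000 -1.0000]
Step 1: x=[4.8800 6.8800] v=[-0.6000 -0.6000]
Step 2: x=[4.6448 6.8400] v=[-1.1760 -0.2000]
Step 3: x=[4.3116 6.8722] v=[-1.6659 0.1610]
Step 4: x=[3.9084 6.9620] v=[-2.0161 0.4489]
Step 5: x=[3.4710 7.0896] v=[-2.1871 0.6382]
Max displacement = 1.1600

Answer: 1.1600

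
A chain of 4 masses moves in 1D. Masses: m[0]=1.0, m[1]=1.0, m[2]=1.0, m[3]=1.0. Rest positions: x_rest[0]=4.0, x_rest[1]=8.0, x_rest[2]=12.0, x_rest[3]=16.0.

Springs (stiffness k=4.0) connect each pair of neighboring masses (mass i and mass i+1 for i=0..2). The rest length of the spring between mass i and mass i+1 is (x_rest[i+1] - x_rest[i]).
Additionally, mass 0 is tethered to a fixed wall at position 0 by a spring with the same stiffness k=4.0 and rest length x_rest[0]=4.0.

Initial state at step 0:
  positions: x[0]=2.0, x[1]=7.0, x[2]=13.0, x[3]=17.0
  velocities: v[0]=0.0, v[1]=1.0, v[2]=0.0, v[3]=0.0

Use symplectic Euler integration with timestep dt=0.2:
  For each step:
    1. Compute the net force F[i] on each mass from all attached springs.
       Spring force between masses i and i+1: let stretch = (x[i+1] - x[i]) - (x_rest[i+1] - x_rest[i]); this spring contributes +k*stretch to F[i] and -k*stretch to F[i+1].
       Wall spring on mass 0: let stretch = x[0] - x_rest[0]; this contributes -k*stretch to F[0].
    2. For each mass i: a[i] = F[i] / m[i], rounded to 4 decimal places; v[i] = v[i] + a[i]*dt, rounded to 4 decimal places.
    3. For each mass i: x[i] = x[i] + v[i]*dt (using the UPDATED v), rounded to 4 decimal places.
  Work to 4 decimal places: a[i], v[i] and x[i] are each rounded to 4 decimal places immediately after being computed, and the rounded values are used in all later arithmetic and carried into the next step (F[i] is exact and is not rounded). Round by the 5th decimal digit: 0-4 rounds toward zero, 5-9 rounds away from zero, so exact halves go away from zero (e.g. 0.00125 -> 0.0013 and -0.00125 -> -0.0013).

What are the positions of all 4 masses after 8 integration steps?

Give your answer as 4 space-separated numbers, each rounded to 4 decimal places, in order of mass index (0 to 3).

Answer: 5.1079 9.6173 12.8668 14.8443

Derivation:
Step 0: x=[2.0000 7.0000 13.0000 17.0000] v=[0.0000 1.0000 0.0000 0.0000]
Step 1: x=[2.4800 7.3600 12.6800 17.0000] v=[2.4000 1.8000 -1.6000 0.0000]
Step 2: x=[3.3440 7.7904 12.2000 16.9488] v=[4.3200 2.1520 -2.4000 -0.2560]
Step 3: x=[4.3844 8.2149 11.7743 16.7778] v=[5.2019 2.1226 -2.1286 -0.8550]
Step 4: x=[5.3362 8.5960 11.5796 16.4462] v=[4.7588 1.9057 -0.9733 -1.6578]
Step 5: x=[5.9557 8.9329 11.6862 15.9760] v=[3.0977 1.6847 0.5331 -2.3511]
Step 6: x=[6.0987 9.2340 12.0387 15.4594] v=[0.7149 1.5056 1.7623 -2.5829]
Step 7: x=[5.7675 9.4822 12.4897 15.0355] v=[-1.6558 1.2411 2.2551 -2.1195]
Step 8: x=[5.1079 9.6173 12.8668 14.8443] v=[-3.2980 0.6753 1.8857 -0.9561]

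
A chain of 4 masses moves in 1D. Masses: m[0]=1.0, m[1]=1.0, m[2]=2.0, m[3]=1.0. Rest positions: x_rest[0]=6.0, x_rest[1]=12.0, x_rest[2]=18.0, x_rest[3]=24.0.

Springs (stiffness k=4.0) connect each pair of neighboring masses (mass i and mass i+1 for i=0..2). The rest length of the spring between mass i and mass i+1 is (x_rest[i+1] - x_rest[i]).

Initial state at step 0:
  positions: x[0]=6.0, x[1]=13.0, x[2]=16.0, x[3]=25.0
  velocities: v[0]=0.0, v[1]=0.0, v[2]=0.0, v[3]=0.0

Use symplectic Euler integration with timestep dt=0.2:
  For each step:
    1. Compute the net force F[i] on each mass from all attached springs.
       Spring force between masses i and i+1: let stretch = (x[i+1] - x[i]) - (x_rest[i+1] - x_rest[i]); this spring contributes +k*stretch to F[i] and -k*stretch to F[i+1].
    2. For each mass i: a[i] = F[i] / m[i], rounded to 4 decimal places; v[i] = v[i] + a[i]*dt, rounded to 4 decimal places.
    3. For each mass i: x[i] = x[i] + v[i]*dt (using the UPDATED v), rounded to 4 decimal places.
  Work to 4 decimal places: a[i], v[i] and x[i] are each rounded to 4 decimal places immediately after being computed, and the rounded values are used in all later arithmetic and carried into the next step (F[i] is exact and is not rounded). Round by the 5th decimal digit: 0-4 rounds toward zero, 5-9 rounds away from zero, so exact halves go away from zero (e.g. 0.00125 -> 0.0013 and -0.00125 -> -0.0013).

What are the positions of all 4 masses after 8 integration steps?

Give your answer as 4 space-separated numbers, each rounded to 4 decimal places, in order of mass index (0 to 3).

Answer: 4.0538 13.1181 17.6009 23.6264

Derivation:
Step 0: x=[6.0000 13.0000 16.0000 25.0000] v=[0.0000 0.0000 0.0000 0.0000]
Step 1: x=[6.1600 12.3600 16.4800 24.5200] v=[0.8000 -3.2000 2.4000 -2.4000]
Step 2: x=[6.3520 11.3872 17.2736 23.7136] v=[0.9600 -4.8640 3.9680 -4.0320]
Step 3: x=[6.3896 10.5506 18.1115 22.8368] v=[0.1882 -4.1830 4.1894 -4.3840]
Step 4: x=[6.1330 10.2580 18.7225 22.1640] v=[-1.2830 -1.4631 3.0552 -3.3642]
Step 5: x=[5.5764 10.6597 18.9317 21.9005] v=[-2.7830 2.0085 1.0460 -1.3174]
Step 6: x=[4.8731 11.5716 18.7166 22.1220] v=[-3.5164 4.5595 -1.0753 1.1076]
Step 7: x=[4.2816 12.5549 18.2024 22.7587] v=[-2.9576 4.9167 -2.5711 3.1833]
Step 8: x=[4.0538 13.1181 17.6009 23.6264] v=[-1.1390 2.8161 -3.0076 4.3383]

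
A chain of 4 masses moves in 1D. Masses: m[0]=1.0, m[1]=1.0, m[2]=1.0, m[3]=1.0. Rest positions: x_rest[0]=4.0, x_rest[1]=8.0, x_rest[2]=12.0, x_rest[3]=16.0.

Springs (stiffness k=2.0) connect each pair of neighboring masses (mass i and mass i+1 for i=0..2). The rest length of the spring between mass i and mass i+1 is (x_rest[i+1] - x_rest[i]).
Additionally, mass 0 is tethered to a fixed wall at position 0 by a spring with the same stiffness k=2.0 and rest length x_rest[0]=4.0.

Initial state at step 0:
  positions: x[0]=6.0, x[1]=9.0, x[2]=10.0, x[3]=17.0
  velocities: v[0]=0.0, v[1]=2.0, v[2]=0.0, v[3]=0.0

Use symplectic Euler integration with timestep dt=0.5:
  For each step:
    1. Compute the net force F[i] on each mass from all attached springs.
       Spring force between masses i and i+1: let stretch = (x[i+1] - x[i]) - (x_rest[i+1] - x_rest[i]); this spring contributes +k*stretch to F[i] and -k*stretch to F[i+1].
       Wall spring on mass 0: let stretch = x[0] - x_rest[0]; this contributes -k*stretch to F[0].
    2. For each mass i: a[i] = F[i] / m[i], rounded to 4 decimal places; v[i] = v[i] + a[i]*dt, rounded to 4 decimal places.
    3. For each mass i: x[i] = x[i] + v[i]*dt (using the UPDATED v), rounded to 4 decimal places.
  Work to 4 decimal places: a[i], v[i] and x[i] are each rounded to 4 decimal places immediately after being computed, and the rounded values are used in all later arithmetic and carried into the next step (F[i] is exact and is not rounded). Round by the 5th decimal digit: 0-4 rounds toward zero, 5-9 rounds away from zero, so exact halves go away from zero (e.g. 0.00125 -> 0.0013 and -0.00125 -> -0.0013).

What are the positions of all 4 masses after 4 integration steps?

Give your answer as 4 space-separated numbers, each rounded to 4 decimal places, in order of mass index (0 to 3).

Answer: 4.3125 8.5625 11.3125 18.6250

Derivation:
Step 0: x=[6.0000 9.0000 10.0000 17.0000] v=[0.0000 2.0000 0.0000 0.0000]
Step 1: x=[4.5000 9.0000 13.0000 15.5000] v=[-3.0000 0.0000 6.0000 -3.0000]
Step 2: x=[3.0000 8.7500 15.2500 14.7500] v=[-3.0000 -0.5000 4.5000 -1.5000]
Step 3: x=[2.8750 8.8750 14.0000 16.2500] v=[-0.2500 0.2500 -2.5000 3.0000]
Step 4: x=[4.3125 8.5625 11.3125 18.6250] v=[2.8750 -0.6250 -5.3750 4.7500]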